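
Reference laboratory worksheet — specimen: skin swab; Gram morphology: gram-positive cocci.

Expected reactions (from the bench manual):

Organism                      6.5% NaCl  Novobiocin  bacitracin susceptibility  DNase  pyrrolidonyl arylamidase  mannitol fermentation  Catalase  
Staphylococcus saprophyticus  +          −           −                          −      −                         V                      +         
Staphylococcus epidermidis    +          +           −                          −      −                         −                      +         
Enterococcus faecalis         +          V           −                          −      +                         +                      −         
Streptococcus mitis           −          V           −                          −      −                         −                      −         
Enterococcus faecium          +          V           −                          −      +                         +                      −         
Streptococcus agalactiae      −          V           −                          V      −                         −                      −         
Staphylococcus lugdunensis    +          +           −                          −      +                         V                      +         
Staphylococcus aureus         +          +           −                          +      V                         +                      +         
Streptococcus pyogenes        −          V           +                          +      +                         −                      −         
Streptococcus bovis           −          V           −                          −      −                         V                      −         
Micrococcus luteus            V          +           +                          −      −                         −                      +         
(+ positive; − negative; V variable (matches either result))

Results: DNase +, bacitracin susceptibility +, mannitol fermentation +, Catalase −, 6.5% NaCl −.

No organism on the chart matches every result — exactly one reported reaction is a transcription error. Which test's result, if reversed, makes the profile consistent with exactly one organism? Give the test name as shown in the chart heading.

mannitol fermentation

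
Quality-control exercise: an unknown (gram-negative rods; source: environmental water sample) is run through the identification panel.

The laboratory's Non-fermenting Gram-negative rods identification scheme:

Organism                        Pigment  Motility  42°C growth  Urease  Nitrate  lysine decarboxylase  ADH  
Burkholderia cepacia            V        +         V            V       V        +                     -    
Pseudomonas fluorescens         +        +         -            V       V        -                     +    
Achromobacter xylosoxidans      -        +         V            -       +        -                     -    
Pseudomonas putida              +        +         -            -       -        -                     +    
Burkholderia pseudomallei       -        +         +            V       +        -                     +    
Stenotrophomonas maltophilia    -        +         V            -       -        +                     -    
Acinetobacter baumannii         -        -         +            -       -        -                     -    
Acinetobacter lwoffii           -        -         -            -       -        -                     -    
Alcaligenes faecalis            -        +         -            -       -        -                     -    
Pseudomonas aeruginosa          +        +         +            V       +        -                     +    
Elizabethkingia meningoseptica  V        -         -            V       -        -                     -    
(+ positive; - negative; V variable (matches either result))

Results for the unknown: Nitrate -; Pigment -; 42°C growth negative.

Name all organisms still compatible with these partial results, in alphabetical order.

42°C growth -: excludes Burkholderia pseudomallei, Acinetobacter baumannii, Pseudomonas aeruginosa — 8 left.
Pigment -: excludes Pseudomonas fluorescens, Pseudomonas putida — 6 left.
Nitrate -: excludes Achromobacter xylosoxidans — 5 left.

Acinetobacter lwoffii, Alcaligenes faecalis, Burkholderia cepacia, Elizabethkingia meningoseptica, Stenotrophomonas maltophilia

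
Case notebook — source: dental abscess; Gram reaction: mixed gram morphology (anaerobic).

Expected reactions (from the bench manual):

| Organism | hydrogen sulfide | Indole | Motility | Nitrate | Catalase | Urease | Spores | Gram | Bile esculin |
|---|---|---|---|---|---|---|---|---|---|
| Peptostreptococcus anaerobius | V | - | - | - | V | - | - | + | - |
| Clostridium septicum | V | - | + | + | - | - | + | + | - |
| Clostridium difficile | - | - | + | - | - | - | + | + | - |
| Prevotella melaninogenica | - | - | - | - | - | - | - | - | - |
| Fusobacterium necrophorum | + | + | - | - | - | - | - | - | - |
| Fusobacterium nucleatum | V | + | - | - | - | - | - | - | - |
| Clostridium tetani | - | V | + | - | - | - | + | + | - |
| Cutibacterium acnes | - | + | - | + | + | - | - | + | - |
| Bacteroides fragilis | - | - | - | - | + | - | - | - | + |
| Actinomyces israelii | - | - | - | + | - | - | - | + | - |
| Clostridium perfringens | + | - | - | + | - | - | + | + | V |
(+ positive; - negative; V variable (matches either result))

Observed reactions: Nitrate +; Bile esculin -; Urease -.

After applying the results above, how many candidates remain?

Urease -: all 11 remaining candidates are consistent.
Bile esculin -: excludes Bacteroides fragilis — 10 left.
Nitrate +: excludes 6 organisms — 4 left.
Still consistent: Actinomyces israelii, Clostridium perfringens, Clostridium septicum, Cutibacterium acnes.

4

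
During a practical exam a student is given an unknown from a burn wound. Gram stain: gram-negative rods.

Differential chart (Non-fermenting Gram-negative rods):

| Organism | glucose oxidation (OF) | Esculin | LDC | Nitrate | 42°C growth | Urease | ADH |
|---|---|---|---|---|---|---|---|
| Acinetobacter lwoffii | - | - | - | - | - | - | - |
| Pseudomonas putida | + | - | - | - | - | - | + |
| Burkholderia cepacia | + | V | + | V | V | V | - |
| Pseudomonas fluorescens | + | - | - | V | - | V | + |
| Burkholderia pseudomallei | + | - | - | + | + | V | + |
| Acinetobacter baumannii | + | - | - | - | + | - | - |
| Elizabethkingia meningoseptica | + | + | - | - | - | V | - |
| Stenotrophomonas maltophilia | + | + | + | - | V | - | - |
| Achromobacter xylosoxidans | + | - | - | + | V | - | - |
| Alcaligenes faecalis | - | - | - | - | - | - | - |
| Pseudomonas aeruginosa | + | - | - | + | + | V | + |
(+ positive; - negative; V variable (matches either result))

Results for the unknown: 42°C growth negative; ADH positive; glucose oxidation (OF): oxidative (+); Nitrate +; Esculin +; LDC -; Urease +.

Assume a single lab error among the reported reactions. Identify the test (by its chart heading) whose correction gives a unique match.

As reported, no row in the chart matches all 7 reactions.
Reversing 42°C growth → still no organism matches.
Reversing Nitrate → still no organism matches.
Reversing glucose oxidation (OF) → still no organism matches.
Reversing Urease → still no organism matches.
Reversing Esculin (to -) → unique match: Pseudomonas fluorescens.
Reversing ADH → still no organism matches.
Reversing LDC → still no organism matches.

Esculin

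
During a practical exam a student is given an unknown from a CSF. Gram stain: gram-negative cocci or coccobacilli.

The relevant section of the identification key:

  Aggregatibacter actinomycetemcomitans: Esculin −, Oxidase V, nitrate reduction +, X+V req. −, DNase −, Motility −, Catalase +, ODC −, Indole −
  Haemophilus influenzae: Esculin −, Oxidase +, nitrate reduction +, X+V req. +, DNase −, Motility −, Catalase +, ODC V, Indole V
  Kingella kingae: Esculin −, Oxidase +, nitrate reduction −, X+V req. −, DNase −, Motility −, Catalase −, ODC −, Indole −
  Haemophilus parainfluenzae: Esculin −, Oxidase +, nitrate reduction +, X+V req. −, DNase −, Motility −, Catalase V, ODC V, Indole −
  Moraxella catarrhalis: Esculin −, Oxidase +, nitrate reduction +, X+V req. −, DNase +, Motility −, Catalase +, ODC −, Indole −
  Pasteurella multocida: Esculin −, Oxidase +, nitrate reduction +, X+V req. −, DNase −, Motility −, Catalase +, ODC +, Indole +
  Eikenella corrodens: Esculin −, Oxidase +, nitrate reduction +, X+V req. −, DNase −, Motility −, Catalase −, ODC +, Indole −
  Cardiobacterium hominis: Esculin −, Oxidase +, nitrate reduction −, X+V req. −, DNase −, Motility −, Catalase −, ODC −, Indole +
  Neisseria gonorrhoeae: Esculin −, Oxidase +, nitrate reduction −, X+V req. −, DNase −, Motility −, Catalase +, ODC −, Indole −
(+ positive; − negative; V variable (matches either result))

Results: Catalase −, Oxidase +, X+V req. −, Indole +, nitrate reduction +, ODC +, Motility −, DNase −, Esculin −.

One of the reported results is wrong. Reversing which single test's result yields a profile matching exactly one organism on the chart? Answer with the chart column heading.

Catalase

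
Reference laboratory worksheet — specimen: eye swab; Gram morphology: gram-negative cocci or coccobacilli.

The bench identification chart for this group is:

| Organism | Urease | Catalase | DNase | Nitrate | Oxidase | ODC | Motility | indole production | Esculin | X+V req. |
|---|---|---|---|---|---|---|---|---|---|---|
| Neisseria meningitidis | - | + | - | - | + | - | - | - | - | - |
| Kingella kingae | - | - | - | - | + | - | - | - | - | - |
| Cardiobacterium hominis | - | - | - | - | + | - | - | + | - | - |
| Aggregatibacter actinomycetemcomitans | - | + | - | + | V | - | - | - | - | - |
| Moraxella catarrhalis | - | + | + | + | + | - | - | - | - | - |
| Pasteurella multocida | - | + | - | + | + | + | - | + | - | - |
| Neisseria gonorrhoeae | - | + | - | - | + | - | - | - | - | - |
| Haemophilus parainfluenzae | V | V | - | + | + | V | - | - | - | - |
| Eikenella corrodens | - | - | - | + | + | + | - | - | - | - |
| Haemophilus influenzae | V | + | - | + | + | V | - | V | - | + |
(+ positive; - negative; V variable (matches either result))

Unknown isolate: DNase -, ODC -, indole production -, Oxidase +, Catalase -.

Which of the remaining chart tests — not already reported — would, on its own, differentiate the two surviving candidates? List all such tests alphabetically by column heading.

Nitrate

DNase -: excludes Moraxella catarrhalis — 9 left.
Catalase -: excludes 5 organisms — 4 left.
Oxidase +: all 4 remaining candidates are consistent.
ODC -: excludes Eikenella corrodens — 3 left.
indole production -: excludes Cardiobacterium hominis — 2 left.
Two candidates remain: Haemophilus parainfluenzae and Kingella kingae.
  Urease: V vs - — variable for at least one, does not separate.
  Nitrate: Haemophilus parainfluenzae +, Kingella kingae - — discriminates.
  Motility: - vs - — same for both, does not separate.
  Esculin: - vs - — same for both, does not separate.
  X+V req.: - vs - — same for both, does not separate.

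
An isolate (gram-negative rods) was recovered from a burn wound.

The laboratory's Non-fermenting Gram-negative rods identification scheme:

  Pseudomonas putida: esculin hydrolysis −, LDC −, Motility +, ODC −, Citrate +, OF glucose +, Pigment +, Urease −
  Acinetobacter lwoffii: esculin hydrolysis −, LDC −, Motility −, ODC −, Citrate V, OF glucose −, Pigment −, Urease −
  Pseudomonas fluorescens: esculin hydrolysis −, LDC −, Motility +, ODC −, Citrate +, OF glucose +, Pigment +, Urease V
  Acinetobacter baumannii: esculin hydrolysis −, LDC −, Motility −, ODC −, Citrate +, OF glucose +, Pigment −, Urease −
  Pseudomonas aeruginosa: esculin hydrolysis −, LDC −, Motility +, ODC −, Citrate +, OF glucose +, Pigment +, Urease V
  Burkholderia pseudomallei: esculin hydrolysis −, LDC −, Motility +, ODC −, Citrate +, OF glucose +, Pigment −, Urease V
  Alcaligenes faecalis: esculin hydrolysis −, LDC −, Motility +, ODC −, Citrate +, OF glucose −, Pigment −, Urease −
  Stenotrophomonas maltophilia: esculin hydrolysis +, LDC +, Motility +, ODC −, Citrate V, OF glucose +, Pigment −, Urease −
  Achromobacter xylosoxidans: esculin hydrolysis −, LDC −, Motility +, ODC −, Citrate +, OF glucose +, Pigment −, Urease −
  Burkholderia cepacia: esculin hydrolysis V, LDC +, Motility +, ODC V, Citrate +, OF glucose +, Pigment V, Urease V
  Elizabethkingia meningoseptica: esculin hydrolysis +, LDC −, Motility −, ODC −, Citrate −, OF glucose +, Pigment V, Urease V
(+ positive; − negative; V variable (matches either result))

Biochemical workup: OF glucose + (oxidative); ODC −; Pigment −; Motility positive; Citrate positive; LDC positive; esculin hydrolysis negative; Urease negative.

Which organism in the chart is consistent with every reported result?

Burkholderia cepacia

LDC +: excludes 9 organisms — 2 left.
OF glucose +: all 2 remaining candidates are consistent.
Citrate +: all 2 remaining candidates are consistent.
Urease −: all 2 remaining candidates are consistent.
ODC −: all 2 remaining candidates are consistent.
Pigment −: all 2 remaining candidates are consistent.
Motility +: all 2 remaining candidates are consistent.
esculin hydrolysis −: excludes Stenotrophomonas maltophilia — 1 left.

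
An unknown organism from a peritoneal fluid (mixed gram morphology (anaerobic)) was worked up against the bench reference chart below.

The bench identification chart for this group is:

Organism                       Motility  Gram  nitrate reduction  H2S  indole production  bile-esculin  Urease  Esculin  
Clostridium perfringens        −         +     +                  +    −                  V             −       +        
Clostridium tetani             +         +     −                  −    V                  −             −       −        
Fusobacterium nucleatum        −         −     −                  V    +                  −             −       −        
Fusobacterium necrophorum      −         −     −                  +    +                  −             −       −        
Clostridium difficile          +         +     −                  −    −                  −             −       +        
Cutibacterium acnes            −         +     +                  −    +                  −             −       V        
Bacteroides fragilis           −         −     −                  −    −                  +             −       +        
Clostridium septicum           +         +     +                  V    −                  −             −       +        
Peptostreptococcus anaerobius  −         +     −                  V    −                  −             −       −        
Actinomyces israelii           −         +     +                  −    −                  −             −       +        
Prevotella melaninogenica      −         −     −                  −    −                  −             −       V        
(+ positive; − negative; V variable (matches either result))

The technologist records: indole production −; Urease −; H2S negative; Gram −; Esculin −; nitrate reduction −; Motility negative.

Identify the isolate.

Prevotella melaninogenica

Gram −: excludes 7 organisms — 4 left.
Motility −: all 4 remaining candidates are consistent.
nitrate reduction −: all 4 remaining candidates are consistent.
indole production −: excludes Fusobacterium nucleatum, Fusobacterium necrophorum — 2 left.
Urease −: all 2 remaining candidates are consistent.
H2S −: all 2 remaining candidates are consistent.
Esculin −: excludes Bacteroides fragilis — 1 left.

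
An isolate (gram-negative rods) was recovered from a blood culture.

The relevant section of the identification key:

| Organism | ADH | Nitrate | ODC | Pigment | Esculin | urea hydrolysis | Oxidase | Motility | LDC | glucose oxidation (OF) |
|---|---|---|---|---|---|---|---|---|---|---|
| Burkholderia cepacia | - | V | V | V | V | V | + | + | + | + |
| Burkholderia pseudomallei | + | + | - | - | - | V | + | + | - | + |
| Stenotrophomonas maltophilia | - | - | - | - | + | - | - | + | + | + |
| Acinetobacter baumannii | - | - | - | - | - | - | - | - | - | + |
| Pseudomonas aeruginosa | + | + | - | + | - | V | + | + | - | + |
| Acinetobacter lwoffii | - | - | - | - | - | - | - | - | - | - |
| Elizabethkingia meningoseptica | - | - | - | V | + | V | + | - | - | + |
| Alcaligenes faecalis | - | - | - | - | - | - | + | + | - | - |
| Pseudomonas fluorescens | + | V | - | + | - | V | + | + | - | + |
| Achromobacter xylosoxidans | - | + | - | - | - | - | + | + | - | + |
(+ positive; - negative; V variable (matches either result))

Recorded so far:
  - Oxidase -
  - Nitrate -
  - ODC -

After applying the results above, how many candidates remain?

3

Nitrate -: excludes Burkholderia pseudomallei, Pseudomonas aeruginosa, Achromobacter xylosoxidans — 7 left.
Oxidase -: excludes Burkholderia cepacia, Elizabethkingia meningoseptica, Alcaligenes faecalis, Pseudomonas fluorescens — 3 left.
ODC -: all 3 remaining candidates are consistent.
Still consistent: Acinetobacter baumannii, Acinetobacter lwoffii, Stenotrophomonas maltophilia.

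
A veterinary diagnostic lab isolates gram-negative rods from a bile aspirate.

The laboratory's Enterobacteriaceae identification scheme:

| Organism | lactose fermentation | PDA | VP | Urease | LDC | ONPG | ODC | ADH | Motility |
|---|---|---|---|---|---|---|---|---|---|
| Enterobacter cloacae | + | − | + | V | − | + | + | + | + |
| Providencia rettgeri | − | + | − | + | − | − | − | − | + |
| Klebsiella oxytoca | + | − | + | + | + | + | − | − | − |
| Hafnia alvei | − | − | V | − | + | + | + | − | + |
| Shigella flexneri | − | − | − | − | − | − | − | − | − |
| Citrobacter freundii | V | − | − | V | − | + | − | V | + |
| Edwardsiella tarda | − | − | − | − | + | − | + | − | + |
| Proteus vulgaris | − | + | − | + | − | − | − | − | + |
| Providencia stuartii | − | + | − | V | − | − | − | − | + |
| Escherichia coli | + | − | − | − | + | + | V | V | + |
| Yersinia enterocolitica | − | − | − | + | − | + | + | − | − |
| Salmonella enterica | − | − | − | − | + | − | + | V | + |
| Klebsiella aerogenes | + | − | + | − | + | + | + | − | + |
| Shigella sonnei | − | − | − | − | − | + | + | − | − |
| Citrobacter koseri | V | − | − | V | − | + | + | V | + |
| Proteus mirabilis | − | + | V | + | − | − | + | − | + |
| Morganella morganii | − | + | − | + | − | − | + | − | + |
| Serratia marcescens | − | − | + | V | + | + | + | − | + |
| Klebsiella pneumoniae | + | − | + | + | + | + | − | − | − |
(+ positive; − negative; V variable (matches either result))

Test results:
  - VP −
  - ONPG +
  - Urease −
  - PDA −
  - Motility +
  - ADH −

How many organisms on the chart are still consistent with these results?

ONPG +: excludes 8 organisms — 11 left.
ADH −: excludes Enterobacter cloacae — 10 left.
PDA −: all 10 remaining candidates are consistent.
VP −: excludes Klebsiella oxytoca, Klebsiella aerogenes, Serratia marcescens, Klebsiella pneumoniae — 6 left.
Urease −: excludes Yersinia enterocolitica — 5 left.
Motility +: excludes Shigella sonnei — 4 left.
Still consistent: Citrobacter freundii, Citrobacter koseri, Escherichia coli, Hafnia alvei.

4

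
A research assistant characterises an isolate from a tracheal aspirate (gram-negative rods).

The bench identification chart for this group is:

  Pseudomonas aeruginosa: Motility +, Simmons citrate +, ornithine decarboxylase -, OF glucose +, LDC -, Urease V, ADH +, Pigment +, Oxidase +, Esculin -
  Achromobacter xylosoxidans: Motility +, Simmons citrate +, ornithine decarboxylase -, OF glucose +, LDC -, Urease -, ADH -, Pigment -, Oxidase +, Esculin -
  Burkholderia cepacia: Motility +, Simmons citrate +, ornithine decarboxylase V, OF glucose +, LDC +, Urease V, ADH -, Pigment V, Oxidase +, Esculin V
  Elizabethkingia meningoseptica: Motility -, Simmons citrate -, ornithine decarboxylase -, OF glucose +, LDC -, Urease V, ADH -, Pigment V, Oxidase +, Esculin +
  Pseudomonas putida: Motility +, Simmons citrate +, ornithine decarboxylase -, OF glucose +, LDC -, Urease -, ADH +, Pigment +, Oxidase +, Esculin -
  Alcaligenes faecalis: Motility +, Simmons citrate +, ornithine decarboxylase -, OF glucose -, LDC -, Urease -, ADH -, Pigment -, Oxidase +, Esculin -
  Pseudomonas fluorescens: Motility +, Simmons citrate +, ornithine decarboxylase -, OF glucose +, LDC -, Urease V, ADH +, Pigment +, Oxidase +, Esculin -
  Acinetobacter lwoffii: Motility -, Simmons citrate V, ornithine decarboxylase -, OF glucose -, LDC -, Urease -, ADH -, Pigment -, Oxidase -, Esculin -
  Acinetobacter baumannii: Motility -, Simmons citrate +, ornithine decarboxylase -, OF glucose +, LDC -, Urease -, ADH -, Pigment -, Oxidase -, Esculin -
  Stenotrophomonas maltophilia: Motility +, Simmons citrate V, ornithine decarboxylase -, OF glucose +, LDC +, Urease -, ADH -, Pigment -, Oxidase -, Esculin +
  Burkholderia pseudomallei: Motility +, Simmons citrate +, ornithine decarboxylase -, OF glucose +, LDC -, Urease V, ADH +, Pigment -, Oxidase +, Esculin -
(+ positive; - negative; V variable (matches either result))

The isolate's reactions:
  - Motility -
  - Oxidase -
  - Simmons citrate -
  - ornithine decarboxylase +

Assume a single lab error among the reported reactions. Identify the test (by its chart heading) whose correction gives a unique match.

ornithine decarboxylase

As reported, no row in the chart matches all 4 reactions.
Reversing Simmons citrate → still no organism matches.
Reversing Oxidase → still no organism matches.
Reversing ornithine decarboxylase (to -) → unique match: Acinetobacter lwoffii.
Reversing Motility → still no organism matches.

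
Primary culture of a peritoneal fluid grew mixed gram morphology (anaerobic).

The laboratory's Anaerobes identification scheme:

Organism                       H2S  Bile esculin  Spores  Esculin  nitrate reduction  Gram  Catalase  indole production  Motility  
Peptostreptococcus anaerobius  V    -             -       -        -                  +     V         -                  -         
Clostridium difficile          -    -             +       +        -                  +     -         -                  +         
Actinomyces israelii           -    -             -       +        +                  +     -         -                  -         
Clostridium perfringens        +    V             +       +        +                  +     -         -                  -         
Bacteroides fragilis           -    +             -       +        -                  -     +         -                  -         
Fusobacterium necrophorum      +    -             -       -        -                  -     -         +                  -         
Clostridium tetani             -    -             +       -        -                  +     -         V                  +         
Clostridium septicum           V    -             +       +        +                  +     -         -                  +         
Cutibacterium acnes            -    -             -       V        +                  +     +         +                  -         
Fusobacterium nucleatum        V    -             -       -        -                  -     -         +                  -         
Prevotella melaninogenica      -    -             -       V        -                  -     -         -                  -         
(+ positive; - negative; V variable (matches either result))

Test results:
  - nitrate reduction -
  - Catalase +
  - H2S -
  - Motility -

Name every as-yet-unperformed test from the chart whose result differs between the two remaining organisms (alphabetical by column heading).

Motility -: excludes Clostridium difficile, Clostridium tetani, Clostridium septicum — 8 left.
Catalase +: excludes 5 organisms — 3 left.
H2S -: all 3 remaining candidates are consistent.
nitrate reduction -: excludes Cutibacterium acnes — 2 left.
Two candidates remain: Bacteroides fragilis and Peptostreptococcus anaerobius.
  Bile esculin: Bacteroides fragilis +, Peptostreptococcus anaerobius - — discriminates.
  Spores: - vs - — same for both, does not separate.
  Esculin: Bacteroides fragilis +, Peptostreptococcus anaerobius - — discriminates.
  Gram: Bacteroides fragilis -, Peptostreptococcus anaerobius + — discriminates.
  indole production: - vs - — same for both, does not separate.

Bile esculin, Esculin, Gram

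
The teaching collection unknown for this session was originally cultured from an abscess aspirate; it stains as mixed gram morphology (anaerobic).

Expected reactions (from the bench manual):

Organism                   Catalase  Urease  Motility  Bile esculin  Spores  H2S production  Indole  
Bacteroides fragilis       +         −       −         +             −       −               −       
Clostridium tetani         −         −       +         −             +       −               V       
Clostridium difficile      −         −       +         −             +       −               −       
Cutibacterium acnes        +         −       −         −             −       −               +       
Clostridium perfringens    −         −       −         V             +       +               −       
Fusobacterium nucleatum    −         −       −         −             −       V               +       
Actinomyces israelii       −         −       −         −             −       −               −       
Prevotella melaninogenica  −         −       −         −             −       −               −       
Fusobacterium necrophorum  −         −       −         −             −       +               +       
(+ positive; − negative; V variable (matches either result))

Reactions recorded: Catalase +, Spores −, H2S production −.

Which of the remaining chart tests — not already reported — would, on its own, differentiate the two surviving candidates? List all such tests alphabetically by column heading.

Catalase +: excludes 7 organisms — 2 left.
Spores −: all 2 remaining candidates are consistent.
H2S production −: all 2 remaining candidates are consistent.
Two candidates remain: Bacteroides fragilis and Cutibacterium acnes.
  Urease: − vs − — same for both, does not separate.
  Motility: − vs − — same for both, does not separate.
  Bile esculin: Bacteroides fragilis +, Cutibacterium acnes − — discriminates.
  Indole: Bacteroides fragilis −, Cutibacterium acnes + — discriminates.

Bile esculin, Indole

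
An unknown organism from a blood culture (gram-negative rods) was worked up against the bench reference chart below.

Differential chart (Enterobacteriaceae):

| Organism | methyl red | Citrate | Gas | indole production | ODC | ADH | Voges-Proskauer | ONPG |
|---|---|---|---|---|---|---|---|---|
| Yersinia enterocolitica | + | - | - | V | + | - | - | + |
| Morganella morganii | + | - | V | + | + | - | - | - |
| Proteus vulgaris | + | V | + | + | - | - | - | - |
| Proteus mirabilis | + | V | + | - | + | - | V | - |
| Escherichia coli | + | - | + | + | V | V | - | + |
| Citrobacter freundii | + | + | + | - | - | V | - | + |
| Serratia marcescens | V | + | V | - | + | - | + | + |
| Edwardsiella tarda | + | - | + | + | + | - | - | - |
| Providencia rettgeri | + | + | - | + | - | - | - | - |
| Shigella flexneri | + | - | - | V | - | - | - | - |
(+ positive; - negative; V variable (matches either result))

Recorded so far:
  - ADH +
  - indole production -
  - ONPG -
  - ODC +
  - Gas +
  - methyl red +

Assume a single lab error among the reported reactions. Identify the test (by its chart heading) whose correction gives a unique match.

As reported, no row in the chart matches all 6 reactions.
Reversing indole production → still no organism matches.
Reversing ONPG → still no organism matches.
Reversing ODC → still no organism matches.
Reversing ADH (to -) → unique match: Proteus mirabilis.
Reversing Gas → still no organism matches.
Reversing methyl red → still no organism matches.

ADH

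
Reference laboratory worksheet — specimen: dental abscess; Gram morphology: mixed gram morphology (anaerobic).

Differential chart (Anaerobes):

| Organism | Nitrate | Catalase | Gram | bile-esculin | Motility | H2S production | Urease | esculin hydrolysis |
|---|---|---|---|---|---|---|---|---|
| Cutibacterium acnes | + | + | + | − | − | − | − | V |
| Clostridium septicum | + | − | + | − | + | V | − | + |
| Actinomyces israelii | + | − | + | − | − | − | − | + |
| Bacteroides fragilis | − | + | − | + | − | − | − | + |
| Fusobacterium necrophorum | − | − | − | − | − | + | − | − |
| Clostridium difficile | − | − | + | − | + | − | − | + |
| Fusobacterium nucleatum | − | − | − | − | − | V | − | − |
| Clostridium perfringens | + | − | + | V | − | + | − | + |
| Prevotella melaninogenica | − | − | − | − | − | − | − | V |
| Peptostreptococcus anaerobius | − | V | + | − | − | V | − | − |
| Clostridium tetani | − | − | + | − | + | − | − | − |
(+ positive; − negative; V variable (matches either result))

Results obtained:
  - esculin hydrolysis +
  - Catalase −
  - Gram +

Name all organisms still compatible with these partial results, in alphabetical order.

Actinomyces israelii, Clostridium difficile, Clostridium perfringens, Clostridium septicum

Gram +: excludes Bacteroides fragilis, Fusobacterium necrophorum, Fusobacterium nucleatum, Prevotella melaninogenica — 7 left.
Catalase −: excludes Cutibacterium acnes — 6 left.
esculin hydrolysis +: excludes Peptostreptococcus anaerobius, Clostridium tetani — 4 left.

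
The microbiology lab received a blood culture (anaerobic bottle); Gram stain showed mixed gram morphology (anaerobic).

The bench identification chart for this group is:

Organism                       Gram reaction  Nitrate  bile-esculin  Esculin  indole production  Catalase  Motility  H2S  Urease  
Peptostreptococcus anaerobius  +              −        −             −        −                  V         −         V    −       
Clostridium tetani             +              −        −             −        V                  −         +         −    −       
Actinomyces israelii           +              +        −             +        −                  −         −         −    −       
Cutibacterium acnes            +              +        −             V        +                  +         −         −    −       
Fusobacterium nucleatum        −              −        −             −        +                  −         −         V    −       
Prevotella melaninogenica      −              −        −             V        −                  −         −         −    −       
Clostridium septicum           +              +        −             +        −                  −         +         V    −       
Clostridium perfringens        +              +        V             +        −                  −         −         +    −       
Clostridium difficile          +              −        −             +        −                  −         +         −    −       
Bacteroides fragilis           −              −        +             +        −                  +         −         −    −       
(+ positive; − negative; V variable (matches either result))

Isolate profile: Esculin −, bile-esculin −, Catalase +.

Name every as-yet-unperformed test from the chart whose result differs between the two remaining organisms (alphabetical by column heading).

indole production, Nitrate

bile-esculin −: excludes Bacteroides fragilis — 9 left.
Catalase +: excludes 7 organisms — 2 left.
Esculin −: all 2 remaining candidates are consistent.
Two candidates remain: Cutibacterium acnes and Peptostreptococcus anaerobius.
  Gram reaction: + vs + — same for both, does not separate.
  Nitrate: Cutibacterium acnes +, Peptostreptococcus anaerobius − — discriminates.
  indole production: Cutibacterium acnes +, Peptostreptococcus anaerobius − — discriminates.
  Motility: − vs − — same for both, does not separate.
  H2S: − vs V — variable for at least one, does not separate.
  Urease: − vs − — same for both, does not separate.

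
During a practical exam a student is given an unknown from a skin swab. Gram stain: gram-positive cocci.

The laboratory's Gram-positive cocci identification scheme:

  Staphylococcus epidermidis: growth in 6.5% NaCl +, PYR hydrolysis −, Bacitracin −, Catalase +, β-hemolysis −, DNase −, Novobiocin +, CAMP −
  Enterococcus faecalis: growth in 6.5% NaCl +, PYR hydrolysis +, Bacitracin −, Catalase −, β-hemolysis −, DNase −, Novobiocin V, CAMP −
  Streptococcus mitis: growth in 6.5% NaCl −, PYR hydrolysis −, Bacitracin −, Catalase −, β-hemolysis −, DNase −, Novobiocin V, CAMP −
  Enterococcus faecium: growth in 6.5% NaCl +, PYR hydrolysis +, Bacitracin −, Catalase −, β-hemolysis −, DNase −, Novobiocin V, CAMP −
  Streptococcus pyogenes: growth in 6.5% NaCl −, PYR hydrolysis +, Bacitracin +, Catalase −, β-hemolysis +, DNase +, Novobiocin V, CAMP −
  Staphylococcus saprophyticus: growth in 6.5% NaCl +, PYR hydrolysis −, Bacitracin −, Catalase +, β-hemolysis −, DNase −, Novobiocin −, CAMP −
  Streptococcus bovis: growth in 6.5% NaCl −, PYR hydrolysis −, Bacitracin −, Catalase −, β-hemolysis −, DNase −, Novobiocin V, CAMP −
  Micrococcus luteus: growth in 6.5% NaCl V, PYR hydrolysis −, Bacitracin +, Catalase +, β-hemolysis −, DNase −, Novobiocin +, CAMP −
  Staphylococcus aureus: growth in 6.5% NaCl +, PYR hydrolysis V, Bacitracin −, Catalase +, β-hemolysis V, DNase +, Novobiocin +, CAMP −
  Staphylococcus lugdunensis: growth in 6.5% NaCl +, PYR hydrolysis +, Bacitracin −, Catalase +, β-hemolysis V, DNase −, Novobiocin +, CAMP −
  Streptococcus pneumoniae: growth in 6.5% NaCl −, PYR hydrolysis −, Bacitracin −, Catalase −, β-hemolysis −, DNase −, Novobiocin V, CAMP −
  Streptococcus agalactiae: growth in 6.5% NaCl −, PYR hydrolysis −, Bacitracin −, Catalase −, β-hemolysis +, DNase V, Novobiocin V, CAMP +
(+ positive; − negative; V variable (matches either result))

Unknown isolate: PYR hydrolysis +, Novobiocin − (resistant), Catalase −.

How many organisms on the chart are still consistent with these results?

Novobiocin −: excludes Staphylococcus epidermidis, Micrococcus luteus, Staphylococcus aureus, Staphylococcus lugdunensis — 8 left.
PYR hydrolysis +: excludes 5 organisms — 3 left.
Catalase −: all 3 remaining candidates are consistent.
Still consistent: Enterococcus faecalis, Enterococcus faecium, Streptococcus pyogenes.

3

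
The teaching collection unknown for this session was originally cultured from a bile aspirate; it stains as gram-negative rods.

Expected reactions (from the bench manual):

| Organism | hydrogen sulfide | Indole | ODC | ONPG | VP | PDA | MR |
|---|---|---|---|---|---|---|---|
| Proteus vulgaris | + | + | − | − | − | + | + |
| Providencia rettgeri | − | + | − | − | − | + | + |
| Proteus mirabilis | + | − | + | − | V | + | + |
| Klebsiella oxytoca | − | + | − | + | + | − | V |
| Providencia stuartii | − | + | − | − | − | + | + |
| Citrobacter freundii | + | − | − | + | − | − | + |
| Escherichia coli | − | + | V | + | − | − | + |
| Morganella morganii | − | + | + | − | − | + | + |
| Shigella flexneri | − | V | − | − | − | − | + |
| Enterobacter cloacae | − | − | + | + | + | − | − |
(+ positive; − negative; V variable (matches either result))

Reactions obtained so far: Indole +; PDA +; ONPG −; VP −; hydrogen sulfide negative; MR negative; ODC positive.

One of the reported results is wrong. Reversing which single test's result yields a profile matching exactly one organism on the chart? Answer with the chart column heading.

As reported, no row in the chart matches all 7 reactions.
Reversing VP → still no organism matches.
Reversing PDA → still no organism matches.
Reversing MR (to +) → unique match: Morganella morganii.
Reversing Indole → still no organism matches.
Reversing ONPG → still no organism matches.
Reversing ODC → still no organism matches.
Reversing hydrogen sulfide → still no organism matches.

MR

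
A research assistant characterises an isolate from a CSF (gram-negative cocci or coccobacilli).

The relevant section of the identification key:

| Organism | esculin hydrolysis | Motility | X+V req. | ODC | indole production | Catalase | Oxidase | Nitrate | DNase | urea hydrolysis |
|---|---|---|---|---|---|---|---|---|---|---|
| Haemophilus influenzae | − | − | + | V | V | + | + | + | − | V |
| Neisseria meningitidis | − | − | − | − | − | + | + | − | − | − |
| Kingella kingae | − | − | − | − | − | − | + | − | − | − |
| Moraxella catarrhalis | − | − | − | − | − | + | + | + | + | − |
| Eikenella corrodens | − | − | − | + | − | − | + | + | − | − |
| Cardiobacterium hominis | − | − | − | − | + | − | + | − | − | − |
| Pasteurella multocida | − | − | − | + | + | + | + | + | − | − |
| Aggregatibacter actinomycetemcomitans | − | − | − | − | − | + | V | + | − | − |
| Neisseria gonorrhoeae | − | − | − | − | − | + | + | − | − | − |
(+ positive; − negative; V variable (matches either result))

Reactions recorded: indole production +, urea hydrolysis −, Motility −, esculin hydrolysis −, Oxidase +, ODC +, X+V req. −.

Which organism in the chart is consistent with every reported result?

Pasteurella multocida

ODC +: excludes 6 organisms — 3 left.
Motility −: all 3 remaining candidates are consistent.
Oxidase +: all 3 remaining candidates are consistent.
esculin hydrolysis −: all 3 remaining candidates are consistent.
urea hydrolysis −: all 3 remaining candidates are consistent.
X+V req. −: excludes Haemophilus influenzae — 2 left.
indole production +: excludes Eikenella corrodens — 1 left.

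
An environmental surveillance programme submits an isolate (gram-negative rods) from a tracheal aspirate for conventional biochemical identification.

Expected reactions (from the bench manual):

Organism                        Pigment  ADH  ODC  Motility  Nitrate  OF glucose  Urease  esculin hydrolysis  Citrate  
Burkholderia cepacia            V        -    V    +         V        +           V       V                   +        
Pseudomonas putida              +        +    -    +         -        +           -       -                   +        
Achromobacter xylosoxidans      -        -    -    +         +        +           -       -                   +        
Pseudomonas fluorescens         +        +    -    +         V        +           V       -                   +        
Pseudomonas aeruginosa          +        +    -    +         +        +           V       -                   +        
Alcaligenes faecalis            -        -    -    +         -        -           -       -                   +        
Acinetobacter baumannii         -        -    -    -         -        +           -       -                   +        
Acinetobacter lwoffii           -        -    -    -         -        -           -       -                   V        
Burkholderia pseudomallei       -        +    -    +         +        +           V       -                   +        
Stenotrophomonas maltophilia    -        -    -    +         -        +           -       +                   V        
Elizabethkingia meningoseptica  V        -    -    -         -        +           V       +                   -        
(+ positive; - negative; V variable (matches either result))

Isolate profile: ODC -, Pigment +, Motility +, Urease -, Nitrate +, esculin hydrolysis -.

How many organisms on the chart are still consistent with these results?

Urease -: all 11 remaining candidates are consistent.
ODC -: all 11 remaining candidates are consistent.
esculin hydrolysis -: excludes Stenotrophomonas maltophilia, Elizabethkingia meningoseptica — 9 left.
Nitrate +: excludes Pseudomonas putida, Alcaligenes faecalis, Acinetobacter baumannii, Acinetobacter lwoffii — 5 left.
Motility +: all 5 remaining candidates are consistent.
Pigment +: excludes Achromobacter xylosoxidans, Burkholderia pseudomallei — 3 left.
Still consistent: Burkholderia cepacia, Pseudomonas aeruginosa, Pseudomonas fluorescens.

3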